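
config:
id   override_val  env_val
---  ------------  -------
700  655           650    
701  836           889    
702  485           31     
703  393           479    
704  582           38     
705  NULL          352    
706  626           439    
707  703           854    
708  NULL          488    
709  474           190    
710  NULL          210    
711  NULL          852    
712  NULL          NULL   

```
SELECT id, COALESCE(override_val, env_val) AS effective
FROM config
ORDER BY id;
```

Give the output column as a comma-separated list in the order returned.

655, 836, 485, 393, 582, 352, 626, 703, 488, 474, 210, 852, NULL

id=700: override_val=655 → 655
id=701: override_val=836 → 836
id=702: override_val=485 → 485
id=703: override_val=393 → 393
id=704: override_val=582 → 582
id=705: override_val=NULL, env_val=352 → 352
id=706: override_val=626 → 626
id=707: override_val=703 → 703
id=708: override_val=NULL, env_val=488 → 488
id=709: override_val=474 → 474
id=710: override_val=NULL, env_val=210 → 210
id=711: override_val=NULL, env_val=852 → 852
id=712: override_val=NULL, env_val=NULL (all NULL) → NULL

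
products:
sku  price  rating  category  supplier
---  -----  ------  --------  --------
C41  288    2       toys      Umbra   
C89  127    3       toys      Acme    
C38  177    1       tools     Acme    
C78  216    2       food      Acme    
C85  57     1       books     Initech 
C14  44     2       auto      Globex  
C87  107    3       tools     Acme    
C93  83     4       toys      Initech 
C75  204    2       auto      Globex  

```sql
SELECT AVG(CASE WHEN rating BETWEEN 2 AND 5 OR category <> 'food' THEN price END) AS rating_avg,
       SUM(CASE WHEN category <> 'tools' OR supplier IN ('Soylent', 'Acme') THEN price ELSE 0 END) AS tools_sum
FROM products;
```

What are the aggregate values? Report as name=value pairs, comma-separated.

[rating_avg: rating BETWEEN 2 AND 5 OR category <> 'food']
sku=C41: ✓ → 288
sku=C89: ✓ → 127
sku=C38: ✓ → 177
sku=C78: ✓ → 216
sku=C85: ✓ → 57
sku=C14: ✓ → 44
sku=C87: ✓ → 107
sku=C93: ✓ → 83
sku=C75: ✓ → 204
rating_avg = (288 + 127 + 177 + 216 + 57 + 44 + 107 + 83 + 204) / 9 = 144.7777777778
—
[tools_sum: category <> 'tools' OR supplier IN ('Soylent', 'Acme')]
sku=C41: ✓ → 288
sku=C89: ✓ → 127
sku=C38: ✓ → 177
sku=C78: ✓ → 216
sku=C85: ✓ → 57
sku=C14: ✓ → 44
sku=C87: ✓ → 107
sku=C93: ✓ → 83
sku=C75: ✓ → 204
tools_sum = 288 + 127 + 177 + 216 + 57 + 44 + 107 + 83 + 204 = 1303

rating_avg=144.7777777778, tools_sum=1303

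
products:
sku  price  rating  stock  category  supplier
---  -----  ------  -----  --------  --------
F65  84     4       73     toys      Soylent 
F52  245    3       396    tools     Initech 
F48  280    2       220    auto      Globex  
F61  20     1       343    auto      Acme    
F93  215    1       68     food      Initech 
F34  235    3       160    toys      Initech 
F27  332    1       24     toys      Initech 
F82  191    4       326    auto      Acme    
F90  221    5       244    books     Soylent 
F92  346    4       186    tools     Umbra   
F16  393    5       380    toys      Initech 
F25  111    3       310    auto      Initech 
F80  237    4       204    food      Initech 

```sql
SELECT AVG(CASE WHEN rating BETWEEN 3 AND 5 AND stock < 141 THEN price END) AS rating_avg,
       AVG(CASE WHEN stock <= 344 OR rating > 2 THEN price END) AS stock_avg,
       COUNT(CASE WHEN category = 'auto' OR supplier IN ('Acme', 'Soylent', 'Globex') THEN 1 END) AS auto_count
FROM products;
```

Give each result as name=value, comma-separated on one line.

rating_avg=84, stock_avg=223.8461538462, auto_count=6

[rating_avg: rating BETWEEN 3 AND 5 AND stock < 141]
sku=F65: ✓ → 84
sku=F52: ✗
sku=F48: ✗
sku=F61: ✗
sku=F93: ✗
sku=F34: ✗
sku=F27: ✗
sku=F82: ✗
sku=F90: ✗
sku=F92: ✗
sku=F16: ✗
sku=F25: ✗
sku=F80: ✗
rating_avg = 84
—
[stock_avg: stock <= 344 OR rating > 2]
sku=F65: ✓ → 84
sku=F52: ✓ → 245
sku=F48: ✓ → 280
sku=F61: ✓ → 20
sku=F93: ✓ → 215
sku=F34: ✓ → 235
sku=F27: ✓ → 332
sku=F82: ✓ → 191
sku=F90: ✓ → 221
sku=F92: ✓ → 346
sku=F16: ✓ → 393
sku=F25: ✓ → 111
sku=F80: ✓ → 237
stock_avg = (84 + 245 + 280 + 20 + 215 + 235 + 332 + 191 + 221 + 346 + 393 + 111 + 237) / 13 = 223.8461538462
—
[auto_count: category = 'auto' OR supplier IN ('Acme', 'Soylent', 'Globex')]
sku=F65: ✓ → 1
sku=F52: ✗
sku=F48: ✓ → 1
sku=F61: ✓ → 1
sku=F93: ✗
sku=F34: ✗
sku=F27: ✗
sku=F82: ✓ → 1
sku=F90: ✓ → 1
sku=F92: ✗
sku=F16: ✗
sku=F25: ✓ → 1
sku=F80: ✗
auto_count = COUNT(1, 1, 1, 1, 1, 1) = 6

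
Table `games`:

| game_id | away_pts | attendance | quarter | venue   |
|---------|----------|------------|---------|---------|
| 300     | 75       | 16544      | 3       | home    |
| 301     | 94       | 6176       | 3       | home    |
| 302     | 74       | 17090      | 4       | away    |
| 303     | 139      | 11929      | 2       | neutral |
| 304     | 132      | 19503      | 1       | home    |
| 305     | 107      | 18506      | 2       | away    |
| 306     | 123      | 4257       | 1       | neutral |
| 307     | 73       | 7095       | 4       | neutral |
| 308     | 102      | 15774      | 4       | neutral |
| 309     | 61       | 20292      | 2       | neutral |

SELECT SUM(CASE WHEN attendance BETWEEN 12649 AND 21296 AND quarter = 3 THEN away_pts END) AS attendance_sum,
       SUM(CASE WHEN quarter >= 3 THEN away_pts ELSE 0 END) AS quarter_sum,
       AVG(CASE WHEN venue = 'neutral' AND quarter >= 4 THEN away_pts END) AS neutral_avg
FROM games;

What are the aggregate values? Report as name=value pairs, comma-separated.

[attendance_sum: attendance BETWEEN 12649 AND 21296 AND quarter = 3]
game_id=300: ✓ → 75
game_id=301: ✗
game_id=302: ✗
game_id=303: ✗
game_id=304: ✗
game_id=305: ✗
game_id=306: ✗
game_id=307: ✗
game_id=308: ✗
game_id=309: ✗
attendance_sum = 75
—
[quarter_sum: quarter >= 3]
game_id=300: ✓ → 75
game_id=301: ✓ → 94
game_id=302: ✓ → 74
game_id=303: ✗
game_id=304: ✗
game_id=305: ✗
game_id=306: ✗
game_id=307: ✓ → 73
game_id=308: ✓ → 102
game_id=309: ✗
quarter_sum = 75 + 94 + 74 + 73 + 102 = 418
—
[neutral_avg: venue = 'neutral' AND quarter >= 4]
game_id=300: ✗
game_id=301: ✗
game_id=302: ✗
game_id=303: ✗
game_id=304: ✗
game_id=305: ✗
game_id=306: ✗
game_id=307: ✓ → 73
game_id=308: ✓ → 102
game_id=309: ✗
neutral_avg = (73 + 102) / 2 = 87.5

attendance_sum=75, quarter_sum=418, neutral_avg=87.5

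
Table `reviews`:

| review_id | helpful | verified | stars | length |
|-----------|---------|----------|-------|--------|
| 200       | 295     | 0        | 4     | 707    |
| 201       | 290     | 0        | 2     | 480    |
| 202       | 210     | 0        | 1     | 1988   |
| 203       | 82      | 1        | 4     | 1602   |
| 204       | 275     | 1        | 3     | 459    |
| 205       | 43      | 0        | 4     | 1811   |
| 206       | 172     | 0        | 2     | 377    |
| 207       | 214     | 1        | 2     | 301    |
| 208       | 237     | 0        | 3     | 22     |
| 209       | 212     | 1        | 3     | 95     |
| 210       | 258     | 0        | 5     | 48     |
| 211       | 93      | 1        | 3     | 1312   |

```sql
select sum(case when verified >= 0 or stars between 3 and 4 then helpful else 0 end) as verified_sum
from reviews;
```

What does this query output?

2381

review_id=200: ✓ → 295
review_id=201: ✓ → 290
review_id=202: ✓ → 210
review_id=203: ✓ → 82
review_id=204: ✓ → 275
review_id=205: ✓ → 43
review_id=206: ✓ → 172
review_id=207: ✓ → 214
review_id=208: ✓ → 237
review_id=209: ✓ → 212
review_id=210: ✓ → 258
review_id=211: ✓ → 93
verified_sum = 295 + 290 + 210 + 82 + 275 + 43 + 172 + 214 + 237 + 212 + 258 + 93 = 2381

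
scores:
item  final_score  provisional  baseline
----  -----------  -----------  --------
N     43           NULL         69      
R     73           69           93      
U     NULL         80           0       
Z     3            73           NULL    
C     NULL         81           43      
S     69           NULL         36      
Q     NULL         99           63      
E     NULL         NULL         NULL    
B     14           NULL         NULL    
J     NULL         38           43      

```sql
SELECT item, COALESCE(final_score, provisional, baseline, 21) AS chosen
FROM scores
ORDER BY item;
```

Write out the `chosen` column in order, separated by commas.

item=B: final_score=14 → 14
item=C: final_score=NULL, provisional=81 → 81
item=E: final_score=NULL, provisional=NULL, baseline=NULL, → literal 21 → 21
item=J: final_score=NULL, provisional=38 → 38
item=N: final_score=43 → 43
item=Q: final_score=NULL, provisional=99 → 99
item=R: final_score=73 → 73
item=S: final_score=69 → 69
item=U: final_score=NULL, provisional=80 → 80
item=Z: final_score=3 → 3

14, 81, 21, 38, 43, 99, 73, 69, 80, 3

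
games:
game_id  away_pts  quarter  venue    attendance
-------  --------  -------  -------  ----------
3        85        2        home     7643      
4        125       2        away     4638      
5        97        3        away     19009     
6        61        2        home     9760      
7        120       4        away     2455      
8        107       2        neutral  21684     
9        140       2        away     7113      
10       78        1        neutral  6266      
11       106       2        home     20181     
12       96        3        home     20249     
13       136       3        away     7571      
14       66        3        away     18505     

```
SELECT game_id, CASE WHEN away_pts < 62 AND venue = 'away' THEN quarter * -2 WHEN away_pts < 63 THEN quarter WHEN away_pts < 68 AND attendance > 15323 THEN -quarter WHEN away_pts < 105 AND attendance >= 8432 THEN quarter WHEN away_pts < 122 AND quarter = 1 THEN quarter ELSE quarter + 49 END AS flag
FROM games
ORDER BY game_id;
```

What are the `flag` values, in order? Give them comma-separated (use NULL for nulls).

51, 51, 3, 2, 53, 51, 51, 1, 51, 3, 52, -3

game_id=3: ELSE → 51
game_id=4: ELSE → 51
game_id=5: away_pts < 105 AND attendance >= 8432 → 3
game_id=6: away_pts < 63 → 2
game_id=7: ELSE → 53
game_id=8: ELSE → 51
game_id=9: ELSE → 51
game_id=10: away_pts < 122 AND quarter = 1 → 1
game_id=11: ELSE → 51
game_id=12: away_pts < 105 AND attendance >= 8432 → 3
game_id=13: ELSE → 52
game_id=14: away_pts < 68 AND attendance > 15323 → -3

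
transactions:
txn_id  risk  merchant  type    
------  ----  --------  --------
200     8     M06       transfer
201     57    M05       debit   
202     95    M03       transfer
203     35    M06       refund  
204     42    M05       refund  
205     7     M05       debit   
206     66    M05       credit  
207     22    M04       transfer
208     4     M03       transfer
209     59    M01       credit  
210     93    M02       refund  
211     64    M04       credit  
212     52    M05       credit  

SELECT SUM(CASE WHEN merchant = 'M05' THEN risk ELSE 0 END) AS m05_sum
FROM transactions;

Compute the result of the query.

txn_id=200: ✗
txn_id=201: ✓ → 57
txn_id=202: ✗
txn_id=203: ✗
txn_id=204: ✓ → 42
txn_id=205: ✓ → 7
txn_id=206: ✓ → 66
txn_id=207: ✗
txn_id=208: ✗
txn_id=209: ✗
txn_id=210: ✗
txn_id=211: ✗
txn_id=212: ✓ → 52
m05_sum = 57 + 42 + 7 + 66 + 52 = 224

224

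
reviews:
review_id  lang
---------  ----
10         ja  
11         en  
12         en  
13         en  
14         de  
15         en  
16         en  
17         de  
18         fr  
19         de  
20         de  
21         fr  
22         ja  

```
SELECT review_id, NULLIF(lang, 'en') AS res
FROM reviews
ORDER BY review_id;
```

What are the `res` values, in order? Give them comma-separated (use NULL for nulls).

review_id=10: lang=ja vs en: differ → ja
review_id=11: lang=en vs en: equal → NULL
review_id=12: lang=en vs en: equal → NULL
review_id=13: lang=en vs en: equal → NULL
review_id=14: lang=de vs en: differ → de
review_id=15: lang=en vs en: equal → NULL
review_id=16: lang=en vs en: equal → NULL
review_id=17: lang=de vs en: differ → de
review_id=18: lang=fr vs en: differ → fr
review_id=19: lang=de vs en: differ → de
review_id=20: lang=de vs en: differ → de
review_id=21: lang=fr vs en: differ → fr
review_id=22: lang=ja vs en: differ → ja

ja, NULL, NULL, NULL, de, NULL, NULL, de, fr, de, de, fr, ja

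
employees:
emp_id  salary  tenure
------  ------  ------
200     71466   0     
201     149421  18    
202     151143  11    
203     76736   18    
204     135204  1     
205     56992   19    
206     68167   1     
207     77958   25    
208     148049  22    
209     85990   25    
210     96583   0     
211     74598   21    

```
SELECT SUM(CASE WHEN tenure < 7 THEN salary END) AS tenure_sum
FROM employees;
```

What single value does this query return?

emp_id=200: ✓ → 71466
emp_id=201: ✗
emp_id=202: ✗
emp_id=203: ✗
emp_id=204: ✓ → 135204
emp_id=205: ✗
emp_id=206: ✓ → 68167
emp_id=207: ✗
emp_id=208: ✗
emp_id=209: ✗
emp_id=210: ✓ → 96583
emp_id=211: ✗
tenure_sum = 71466 + 135204 + 68167 + 96583 = 371420

371420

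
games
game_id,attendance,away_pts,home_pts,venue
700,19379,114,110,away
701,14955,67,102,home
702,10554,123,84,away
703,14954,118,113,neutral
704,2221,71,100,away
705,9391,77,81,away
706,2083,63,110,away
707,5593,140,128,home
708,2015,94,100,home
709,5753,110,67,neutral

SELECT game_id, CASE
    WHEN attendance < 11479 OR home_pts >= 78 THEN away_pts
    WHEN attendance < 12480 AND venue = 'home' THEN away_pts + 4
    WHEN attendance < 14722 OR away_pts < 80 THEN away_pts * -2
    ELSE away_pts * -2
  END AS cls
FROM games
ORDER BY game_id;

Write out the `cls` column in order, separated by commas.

game_id=700: attendance < 11479 OR home_pts >= 78 → 114
game_id=701: attendance < 11479 OR home_pts >= 78 → 67
game_id=702: attendance < 11479 OR home_pts >= 78 → 123
game_id=703: attendance < 11479 OR home_pts >= 78 → 118
game_id=704: attendance < 11479 OR home_pts >= 78 → 71
game_id=705: attendance < 11479 OR home_pts >= 78 → 77
game_id=706: attendance < 11479 OR home_pts >= 78 → 63
game_id=707: attendance < 11479 OR home_pts >= 78 → 140
game_id=708: attendance < 11479 OR home_pts >= 78 → 94
game_id=709: attendance < 11479 OR home_pts >= 78 → 110

114, 67, 123, 118, 71, 77, 63, 140, 94, 110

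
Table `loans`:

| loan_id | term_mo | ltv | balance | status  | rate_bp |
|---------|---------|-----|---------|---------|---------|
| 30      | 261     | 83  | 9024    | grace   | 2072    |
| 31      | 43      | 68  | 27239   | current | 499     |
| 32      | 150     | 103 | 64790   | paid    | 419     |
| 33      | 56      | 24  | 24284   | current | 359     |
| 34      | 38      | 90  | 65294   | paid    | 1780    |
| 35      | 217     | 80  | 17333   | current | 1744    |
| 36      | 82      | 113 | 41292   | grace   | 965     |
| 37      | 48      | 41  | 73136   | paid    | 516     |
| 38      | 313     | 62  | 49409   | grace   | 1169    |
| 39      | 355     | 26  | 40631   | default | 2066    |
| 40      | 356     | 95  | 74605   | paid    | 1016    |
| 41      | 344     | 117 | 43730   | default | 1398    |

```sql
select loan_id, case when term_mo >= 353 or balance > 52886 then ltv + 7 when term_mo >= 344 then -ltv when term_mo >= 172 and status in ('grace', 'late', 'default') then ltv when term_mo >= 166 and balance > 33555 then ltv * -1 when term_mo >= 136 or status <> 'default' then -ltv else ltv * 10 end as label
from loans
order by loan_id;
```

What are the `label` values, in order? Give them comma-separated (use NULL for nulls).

loan_id=30: term_mo >= 172 and status in ('grace', 'late', 'default') → 83
loan_id=31: term_mo >= 136 or status <> 'default' → -68
loan_id=32: term_mo >= 353 or balance > 52886 → 110
loan_id=33: term_mo >= 136 or status <> 'default' → -24
loan_id=34: term_mo >= 353 or balance > 52886 → 97
loan_id=35: term_mo >= 136 or status <> 'default' → -80
loan_id=36: term_mo >= 136 or status <> 'default' → -113
loan_id=37: term_mo >= 353 or balance > 52886 → 48
loan_id=38: term_mo >= 172 and status in ('grace', 'late', 'default') → 62
loan_id=39: term_mo >= 353 or balance > 52886 → 33
loan_id=40: term_mo >= 353 or balance > 52886 → 102
loan_id=41: term_mo >= 344 → -117

83, -68, 110, -24, 97, -80, -113, 48, 62, 33, 102, -117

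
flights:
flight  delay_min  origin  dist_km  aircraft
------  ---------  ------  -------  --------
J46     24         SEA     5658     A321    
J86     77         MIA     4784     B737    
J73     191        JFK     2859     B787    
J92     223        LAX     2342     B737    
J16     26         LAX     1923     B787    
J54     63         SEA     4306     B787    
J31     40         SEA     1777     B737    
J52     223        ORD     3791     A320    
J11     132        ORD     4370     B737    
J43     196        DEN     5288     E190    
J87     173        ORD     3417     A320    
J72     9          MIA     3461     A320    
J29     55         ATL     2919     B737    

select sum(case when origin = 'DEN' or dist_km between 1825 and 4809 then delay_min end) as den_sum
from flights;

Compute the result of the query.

flight=J46: ✗
flight=J86: ✓ → 77
flight=J73: ✓ → 191
flight=J92: ✓ → 223
flight=J16: ✓ → 26
flight=J54: ✓ → 63
flight=J31: ✗
flight=J52: ✓ → 223
flight=J11: ✓ → 132
flight=J43: ✓ → 196
flight=J87: ✓ → 173
flight=J72: ✓ → 9
flight=J29: ✓ → 55
den_sum = 77 + 191 + 223 + 26 + 63 + 223 + 132 + 196 + 173 + 9 + 55 = 1368

1368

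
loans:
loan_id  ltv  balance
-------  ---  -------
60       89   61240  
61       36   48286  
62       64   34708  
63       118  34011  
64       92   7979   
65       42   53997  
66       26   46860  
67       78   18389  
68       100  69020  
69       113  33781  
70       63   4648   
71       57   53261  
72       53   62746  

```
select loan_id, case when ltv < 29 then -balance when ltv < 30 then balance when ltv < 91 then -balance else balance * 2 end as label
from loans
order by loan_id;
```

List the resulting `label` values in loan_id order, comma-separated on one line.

-61240, -48286, -34708, 68022, 15958, -53997, -46860, -18389, 138040, 67562, -4648, -53261, -62746

loan_id=60: ltv < 91 → -61240
loan_id=61: ltv < 91 → -48286
loan_id=62: ltv < 91 → -34708
loan_id=63: ELSE → 68022
loan_id=64: ELSE → 15958
loan_id=65: ltv < 91 → -53997
loan_id=66: ltv < 29 → -46860
loan_id=67: ltv < 91 → -18389
loan_id=68: ELSE → 138040
loan_id=69: ELSE → 67562
loan_id=70: ltv < 91 → -4648
loan_id=71: ltv < 91 → -53261
loan_id=72: ltv < 91 → -62746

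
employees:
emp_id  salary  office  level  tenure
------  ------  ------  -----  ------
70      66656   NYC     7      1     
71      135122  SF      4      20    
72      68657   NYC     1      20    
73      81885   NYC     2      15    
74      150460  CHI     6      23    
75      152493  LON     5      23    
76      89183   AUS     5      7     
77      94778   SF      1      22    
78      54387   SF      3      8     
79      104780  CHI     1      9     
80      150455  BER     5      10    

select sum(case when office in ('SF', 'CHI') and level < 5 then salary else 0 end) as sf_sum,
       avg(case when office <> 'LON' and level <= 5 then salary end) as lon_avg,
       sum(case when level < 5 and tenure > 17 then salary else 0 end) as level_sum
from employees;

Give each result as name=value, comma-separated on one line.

sf_sum=389067, lon_avg=97405.875, level_sum=298557

[sf_sum: office in ('SF', 'CHI') and level < 5]
emp_id=70: ✗
emp_id=71: ✓ → 135122
emp_id=72: ✗
emp_id=73: ✗
emp_id=74: ✗
emp_id=75: ✗
emp_id=76: ✗
emp_id=77: ✓ → 94778
emp_id=78: ✓ → 54387
emp_id=79: ✓ → 104780
emp_id=80: ✗
sf_sum = 135122 + 94778 + 54387 + 104780 = 389067
—
[lon_avg: office <> 'LON' and level <= 5]
emp_id=70: ✗
emp_id=71: ✓ → 135122
emp_id=72: ✓ → 68657
emp_id=73: ✓ → 81885
emp_id=74: ✗
emp_id=75: ✗
emp_id=76: ✓ → 89183
emp_id=77: ✓ → 94778
emp_id=78: ✓ → 54387
emp_id=79: ✓ → 104780
emp_id=80: ✓ → 150455
lon_avg = (135122 + 68657 + 81885 + 89183 + 94778 + 54387 + 104780 + 150455) / 8 = 97405.875
—
[level_sum: level < 5 and tenure > 17]
emp_id=70: ✗
emp_id=71: ✓ → 135122
emp_id=72: ✓ → 68657
emp_id=73: ✗
emp_id=74: ✗
emp_id=75: ✗
emp_id=76: ✗
emp_id=77: ✓ → 94778
emp_id=78: ✗
emp_id=79: ✗
emp_id=80: ✗
level_sum = 135122 + 68657 + 94778 = 298557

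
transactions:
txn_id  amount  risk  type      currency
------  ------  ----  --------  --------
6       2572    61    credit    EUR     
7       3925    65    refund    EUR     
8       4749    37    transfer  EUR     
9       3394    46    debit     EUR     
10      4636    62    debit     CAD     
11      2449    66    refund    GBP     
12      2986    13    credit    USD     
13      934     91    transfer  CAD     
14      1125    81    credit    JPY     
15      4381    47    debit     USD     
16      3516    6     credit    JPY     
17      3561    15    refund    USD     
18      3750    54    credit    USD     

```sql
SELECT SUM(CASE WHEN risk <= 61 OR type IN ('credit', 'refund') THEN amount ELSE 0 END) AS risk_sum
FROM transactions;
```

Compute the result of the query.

36408

txn_id=6: ✓ → 2572
txn_id=7: ✓ → 3925
txn_id=8: ✓ → 4749
txn_id=9: ✓ → 3394
txn_id=10: ✗
txn_id=11: ✓ → 2449
txn_id=12: ✓ → 2986
txn_id=13: ✗
txn_id=14: ✓ → 1125
txn_id=15: ✓ → 4381
txn_id=16: ✓ → 3516
txn_id=17: ✓ → 3561
txn_id=18: ✓ → 3750
risk_sum = 2572 + 3925 + 4749 + 3394 + 2449 + 2986 + 1125 + 4381 + 3516 + 3561 + 3750 = 36408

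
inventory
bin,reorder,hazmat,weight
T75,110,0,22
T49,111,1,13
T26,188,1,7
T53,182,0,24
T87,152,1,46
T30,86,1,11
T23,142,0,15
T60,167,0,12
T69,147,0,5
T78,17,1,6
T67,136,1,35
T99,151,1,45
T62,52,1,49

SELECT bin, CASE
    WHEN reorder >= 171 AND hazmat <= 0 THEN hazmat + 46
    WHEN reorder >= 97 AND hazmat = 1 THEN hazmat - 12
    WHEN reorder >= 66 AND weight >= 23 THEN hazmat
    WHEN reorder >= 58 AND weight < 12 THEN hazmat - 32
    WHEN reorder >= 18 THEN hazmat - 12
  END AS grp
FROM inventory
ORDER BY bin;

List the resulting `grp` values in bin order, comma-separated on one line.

bin=T23: reorder >= 18 → -12
bin=T26: reorder >= 97 AND hazmat = 1 → -11
bin=T30: reorder >= 58 AND weight < 12 → -31
bin=T49: reorder >= 97 AND hazmat = 1 → -11
bin=T53: reorder >= 171 AND hazmat <= 0 → 46
bin=T60: reorder >= 18 → -12
bin=T62: reorder >= 18 → -11
bin=T67: reorder >= 97 AND hazmat = 1 → -11
bin=T69: reorder >= 58 AND weight < 12 → -32
bin=T75: reorder >= 18 → -12
bin=T78: (no match → NULL) → NULL
bin=T87: reorder >= 97 AND hazmat = 1 → -11
bin=T99: reorder >= 97 AND hazmat = 1 → -11

-12, -11, -31, -11, 46, -12, -11, -11, -32, -12, NULL, -11, -11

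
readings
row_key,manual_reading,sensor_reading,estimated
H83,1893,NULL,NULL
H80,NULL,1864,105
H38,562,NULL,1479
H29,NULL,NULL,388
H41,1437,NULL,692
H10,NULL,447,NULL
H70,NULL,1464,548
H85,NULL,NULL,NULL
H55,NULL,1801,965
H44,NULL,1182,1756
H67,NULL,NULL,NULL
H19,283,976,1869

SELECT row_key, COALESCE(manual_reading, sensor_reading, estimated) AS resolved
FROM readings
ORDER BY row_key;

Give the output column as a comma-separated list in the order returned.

row_key=H10: manual_reading=NULL, sensor_reading=447 → 447
row_key=H19: manual_reading=283 → 283
row_key=H29: manual_reading=NULL, sensor_reading=NULL, estimated=388 → 388
row_key=H38: manual_reading=562 → 562
row_key=H41: manual_reading=1437 → 1437
row_key=H44: manual_reading=NULL, sensor_reading=1182 → 1182
row_key=H55: manual_reading=NULL, sensor_reading=1801 → 1801
row_key=H67: manual_reading=NULL, sensor_reading=NULL, estimated=NULL (all NULL) → NULL
row_key=H70: manual_reading=NULL, sensor_reading=1464 → 1464
row_key=H80: manual_reading=NULL, sensor_reading=1864 → 1864
row_key=H83: manual_reading=1893 → 1893
row_key=H85: manual_reading=NULL, sensor_reading=NULL, estimated=NULL (all NULL) → NULL

447, 283, 388, 562, 1437, 1182, 1801, NULL, 1464, 1864, 1893, NULL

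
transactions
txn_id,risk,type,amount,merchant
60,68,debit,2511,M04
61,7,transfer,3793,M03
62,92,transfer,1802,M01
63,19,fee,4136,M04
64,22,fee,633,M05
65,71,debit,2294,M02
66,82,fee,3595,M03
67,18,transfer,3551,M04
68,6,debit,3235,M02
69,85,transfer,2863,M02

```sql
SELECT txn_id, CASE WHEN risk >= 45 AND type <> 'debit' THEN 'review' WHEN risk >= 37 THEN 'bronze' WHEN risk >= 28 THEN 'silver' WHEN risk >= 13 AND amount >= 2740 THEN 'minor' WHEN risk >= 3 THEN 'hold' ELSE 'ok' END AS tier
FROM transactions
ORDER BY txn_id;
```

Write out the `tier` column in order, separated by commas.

bronze, hold, review, minor, hold, bronze, review, minor, hold, review

txn_id=60: risk >= 37 → bronze
txn_id=61: risk >= 3 → hold
txn_id=62: risk >= 45 AND type <> 'debit' → review
txn_id=63: risk >= 13 AND amount >= 2740 → minor
txn_id=64: risk >= 3 → hold
txn_id=65: risk >= 37 → bronze
txn_id=66: risk >= 45 AND type <> 'debit' → review
txn_id=67: risk >= 13 AND amount >= 2740 → minor
txn_id=68: risk >= 3 → hold
txn_id=69: risk >= 45 AND type <> 'debit' → review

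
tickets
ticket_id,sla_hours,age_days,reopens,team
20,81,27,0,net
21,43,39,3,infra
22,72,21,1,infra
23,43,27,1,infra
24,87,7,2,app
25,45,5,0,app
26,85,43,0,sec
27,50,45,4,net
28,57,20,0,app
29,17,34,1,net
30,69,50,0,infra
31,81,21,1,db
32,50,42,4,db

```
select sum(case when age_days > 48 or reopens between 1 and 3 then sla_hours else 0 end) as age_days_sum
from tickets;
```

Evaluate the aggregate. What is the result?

412

ticket_id=20: ✗
ticket_id=21: ✓ → 43
ticket_id=22: ✓ → 72
ticket_id=23: ✓ → 43
ticket_id=24: ✓ → 87
ticket_id=25: ✗
ticket_id=26: ✗
ticket_id=27: ✗
ticket_id=28: ✗
ticket_id=29: ✓ → 17
ticket_id=30: ✓ → 69
ticket_id=31: ✓ → 81
ticket_id=32: ✗
age_days_sum = 43 + 72 + 43 + 87 + 17 + 69 + 81 = 412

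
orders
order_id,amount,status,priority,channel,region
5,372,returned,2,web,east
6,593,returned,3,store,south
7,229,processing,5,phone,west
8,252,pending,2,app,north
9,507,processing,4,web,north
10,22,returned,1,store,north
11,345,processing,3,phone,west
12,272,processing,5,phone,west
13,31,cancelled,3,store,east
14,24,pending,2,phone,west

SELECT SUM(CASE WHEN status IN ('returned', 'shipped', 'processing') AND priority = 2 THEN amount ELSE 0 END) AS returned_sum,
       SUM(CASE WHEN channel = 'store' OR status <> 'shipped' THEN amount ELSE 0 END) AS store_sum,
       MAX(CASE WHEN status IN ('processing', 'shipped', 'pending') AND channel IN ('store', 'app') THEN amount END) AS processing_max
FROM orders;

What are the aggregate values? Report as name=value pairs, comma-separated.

returned_sum=372, store_sum=2647, processing_max=252

[returned_sum: status IN ('returned', 'shipped', 'processing') AND priority = 2]
order_id=5: ✓ → 372
order_id=6: ✗
order_id=7: ✗
order_id=8: ✗
order_id=9: ✗
order_id=10: ✗
order_id=11: ✗
order_id=12: ✗
order_id=13: ✗
order_id=14: ✗
returned_sum = 372
—
[store_sum: channel = 'store' OR status <> 'shipped']
order_id=5: ✓ → 372
order_id=6: ✓ → 593
order_id=7: ✓ → 229
order_id=8: ✓ → 252
order_id=9: ✓ → 507
order_id=10: ✓ → 22
order_id=11: ✓ → 345
order_id=12: ✓ → 272
order_id=13: ✓ → 31
order_id=14: ✓ → 24
store_sum = 372 + 593 + 229 + 252 + 507 + 22 + 345 + 272 + 31 + 24 = 2647
—
[processing_max: status IN ('processing', 'shipped', 'pending') AND channel IN ('store', 'app')]
order_id=5: ✗
order_id=6: ✗
order_id=7: ✗
order_id=8: ✓ → 252
order_id=9: ✗
order_id=10: ✗
order_id=11: ✗
order_id=12: ✗
order_id=13: ✗
order_id=14: ✗
processing_max = MAX(252) = 252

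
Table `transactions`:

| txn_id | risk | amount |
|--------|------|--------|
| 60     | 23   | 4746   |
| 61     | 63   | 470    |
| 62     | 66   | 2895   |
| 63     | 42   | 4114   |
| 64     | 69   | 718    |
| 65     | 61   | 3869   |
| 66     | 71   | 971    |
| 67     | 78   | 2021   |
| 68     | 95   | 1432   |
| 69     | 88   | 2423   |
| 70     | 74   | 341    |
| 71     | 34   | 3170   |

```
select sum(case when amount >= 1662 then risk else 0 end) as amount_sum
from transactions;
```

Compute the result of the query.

392

txn_id=60: ✓ → 23
txn_id=61: ✗
txn_id=62: ✓ → 66
txn_id=63: ✓ → 42
txn_id=64: ✗
txn_id=65: ✓ → 61
txn_id=66: ✗
txn_id=67: ✓ → 78
txn_id=68: ✗
txn_id=69: ✓ → 88
txn_id=70: ✗
txn_id=71: ✓ → 34
amount_sum = 23 + 66 + 42 + 61 + 78 + 88 + 34 = 392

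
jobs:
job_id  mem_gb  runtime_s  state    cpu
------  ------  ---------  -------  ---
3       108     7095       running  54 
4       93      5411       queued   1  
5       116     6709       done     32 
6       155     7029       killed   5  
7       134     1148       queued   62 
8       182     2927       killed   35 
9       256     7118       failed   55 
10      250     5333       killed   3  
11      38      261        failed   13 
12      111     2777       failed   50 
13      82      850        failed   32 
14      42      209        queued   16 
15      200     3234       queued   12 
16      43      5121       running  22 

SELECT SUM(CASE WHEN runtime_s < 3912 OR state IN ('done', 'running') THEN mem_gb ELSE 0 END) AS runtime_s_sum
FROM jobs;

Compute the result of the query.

job_id=3: ✓ → 108
job_id=4: ✗
job_id=5: ✓ → 116
job_id=6: ✗
job_id=7: ✓ → 134
job_id=8: ✓ → 182
job_id=9: ✗
job_id=10: ✗
job_id=11: ✓ → 38
job_id=12: ✓ → 111
job_id=13: ✓ → 82
job_id=14: ✓ → 42
job_id=15: ✓ → 200
job_id=16: ✓ → 43
runtime_s_sum = 108 + 116 + 134 + 182 + 38 + 111 + 82 + 42 + 200 + 43 = 1056

1056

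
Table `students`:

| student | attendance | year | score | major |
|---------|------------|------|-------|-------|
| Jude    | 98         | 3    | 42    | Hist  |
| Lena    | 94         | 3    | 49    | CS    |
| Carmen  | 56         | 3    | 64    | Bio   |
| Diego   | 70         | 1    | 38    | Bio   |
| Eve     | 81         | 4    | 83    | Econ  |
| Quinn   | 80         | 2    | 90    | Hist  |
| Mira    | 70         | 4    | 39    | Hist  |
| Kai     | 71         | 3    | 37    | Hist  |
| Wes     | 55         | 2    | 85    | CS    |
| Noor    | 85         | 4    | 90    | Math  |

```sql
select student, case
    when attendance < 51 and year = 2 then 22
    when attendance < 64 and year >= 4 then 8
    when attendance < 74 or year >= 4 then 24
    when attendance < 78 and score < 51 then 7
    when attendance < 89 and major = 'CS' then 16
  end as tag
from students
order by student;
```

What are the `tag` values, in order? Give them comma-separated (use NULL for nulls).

24, 24, 24, NULL, 24, NULL, 24, 24, NULL, 24

student=Carmen: attendance < 74 or year >= 4 → 24
student=Diego: attendance < 74 or year >= 4 → 24
student=Eve: attendance < 74 or year >= 4 → 24
student=Jude: (no match → NULL) → NULL
student=Kai: attendance < 74 or year >= 4 → 24
student=Lena: (no match → NULL) → NULL
student=Mira: attendance < 74 or year >= 4 → 24
student=Noor: attendance < 74 or year >= 4 → 24
student=Quinn: (no match → NULL) → NULL
student=Wes: attendance < 74 or year >= 4 → 24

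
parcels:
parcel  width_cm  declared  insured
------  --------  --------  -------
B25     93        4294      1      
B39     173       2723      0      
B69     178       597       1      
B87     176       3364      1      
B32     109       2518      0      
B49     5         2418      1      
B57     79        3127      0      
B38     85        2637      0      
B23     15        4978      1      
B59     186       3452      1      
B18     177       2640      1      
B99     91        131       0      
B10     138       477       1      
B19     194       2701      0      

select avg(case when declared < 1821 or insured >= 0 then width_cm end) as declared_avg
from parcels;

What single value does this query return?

121.3571428571

parcel=B25: ✓ → 93
parcel=B39: ✓ → 173
parcel=B69: ✓ → 178
parcel=B87: ✓ → 176
parcel=B32: ✓ → 109
parcel=B49: ✓ → 5
parcel=B57: ✓ → 79
parcel=B38: ✓ → 85
parcel=B23: ✓ → 15
parcel=B59: ✓ → 186
parcel=B18: ✓ → 177
parcel=B99: ✓ → 91
parcel=B10: ✓ → 138
parcel=B19: ✓ → 194
declared_avg = (93 + 173 + 178 + 176 + 109 + 5 + 79 + 85 + 15 + 186 + 177 + 91 + 138 + 194) / 14 = 121.3571428571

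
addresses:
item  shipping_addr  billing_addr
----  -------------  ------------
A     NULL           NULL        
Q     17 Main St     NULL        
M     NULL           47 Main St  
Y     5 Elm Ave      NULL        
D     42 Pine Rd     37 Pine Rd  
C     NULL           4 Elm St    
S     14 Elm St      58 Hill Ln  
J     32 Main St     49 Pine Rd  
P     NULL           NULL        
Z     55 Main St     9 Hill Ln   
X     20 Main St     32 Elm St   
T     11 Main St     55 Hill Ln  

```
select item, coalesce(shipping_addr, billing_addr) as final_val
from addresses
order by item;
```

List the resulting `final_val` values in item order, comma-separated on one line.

item=A: shipping_addr=NULL, billing_addr=NULL (all NULL) → NULL
item=C: shipping_addr=NULL, billing_addr=4 Elm St → 4 Elm St
item=D: shipping_addr=42 Pine Rd → 42 Pine Rd
item=J: shipping_addr=32 Main St → 32 Main St
item=M: shipping_addr=NULL, billing_addr=47 Main St → 47 Main St
item=P: shipping_addr=NULL, billing_addr=NULL (all NULL) → NULL
item=Q: shipping_addr=17 Main St → 17 Main St
item=S: shipping_addr=14 Elm St → 14 Elm St
item=T: shipping_addr=11 Main St → 11 Main St
item=X: shipping_addr=20 Main St → 20 Main St
item=Y: shipping_addr=5 Elm Ave → 5 Elm Ave
item=Z: shipping_addr=55 Main St → 55 Main St

NULL, 4 Elm St, 42 Pine Rd, 32 Main St, 47 Main St, NULL, 17 Main St, 14 Elm St, 11 Main St, 20 Main St, 5 Elm Ave, 55 Main St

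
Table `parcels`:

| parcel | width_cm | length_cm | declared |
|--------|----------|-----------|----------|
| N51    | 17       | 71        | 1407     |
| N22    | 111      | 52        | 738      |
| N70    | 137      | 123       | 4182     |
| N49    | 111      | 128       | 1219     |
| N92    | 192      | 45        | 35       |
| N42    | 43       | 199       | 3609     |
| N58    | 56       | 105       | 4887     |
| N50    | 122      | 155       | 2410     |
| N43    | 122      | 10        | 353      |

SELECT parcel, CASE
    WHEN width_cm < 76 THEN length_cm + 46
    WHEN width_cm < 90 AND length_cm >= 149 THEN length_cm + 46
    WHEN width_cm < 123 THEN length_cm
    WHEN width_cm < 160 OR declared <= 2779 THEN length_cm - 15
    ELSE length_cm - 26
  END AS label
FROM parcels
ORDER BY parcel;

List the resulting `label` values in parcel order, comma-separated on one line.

parcel=N22: width_cm < 123 → 52
parcel=N42: width_cm < 76 → 245
parcel=N43: width_cm < 123 → 10
parcel=N49: width_cm < 123 → 128
parcel=N50: width_cm < 123 → 155
parcel=N51: width_cm < 76 → 117
parcel=N58: width_cm < 76 → 151
parcel=N70: width_cm < 160 OR declared <= 2779 → 108
parcel=N92: width_cm < 160 OR declared <= 2779 → 30

52, 245, 10, 128, 155, 117, 151, 108, 30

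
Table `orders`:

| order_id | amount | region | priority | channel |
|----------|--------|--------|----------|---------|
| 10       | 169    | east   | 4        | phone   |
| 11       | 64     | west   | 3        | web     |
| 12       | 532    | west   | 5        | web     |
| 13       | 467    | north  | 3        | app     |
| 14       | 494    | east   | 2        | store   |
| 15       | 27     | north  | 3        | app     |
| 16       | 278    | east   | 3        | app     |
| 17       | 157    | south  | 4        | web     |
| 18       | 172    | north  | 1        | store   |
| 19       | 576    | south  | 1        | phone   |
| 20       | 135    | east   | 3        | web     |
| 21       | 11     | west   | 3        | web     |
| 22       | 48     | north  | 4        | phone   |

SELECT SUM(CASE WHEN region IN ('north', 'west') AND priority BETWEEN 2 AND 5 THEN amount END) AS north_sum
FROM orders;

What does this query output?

1149

order_id=10: ✗
order_id=11: ✓ → 64
order_id=12: ✓ → 532
order_id=13: ✓ → 467
order_id=14: ✗
order_id=15: ✓ → 27
order_id=16: ✗
order_id=17: ✗
order_id=18: ✗
order_id=19: ✗
order_id=20: ✗
order_id=21: ✓ → 11
order_id=22: ✓ → 48
north_sum = 64 + 532 + 467 + 27 + 11 + 48 = 1149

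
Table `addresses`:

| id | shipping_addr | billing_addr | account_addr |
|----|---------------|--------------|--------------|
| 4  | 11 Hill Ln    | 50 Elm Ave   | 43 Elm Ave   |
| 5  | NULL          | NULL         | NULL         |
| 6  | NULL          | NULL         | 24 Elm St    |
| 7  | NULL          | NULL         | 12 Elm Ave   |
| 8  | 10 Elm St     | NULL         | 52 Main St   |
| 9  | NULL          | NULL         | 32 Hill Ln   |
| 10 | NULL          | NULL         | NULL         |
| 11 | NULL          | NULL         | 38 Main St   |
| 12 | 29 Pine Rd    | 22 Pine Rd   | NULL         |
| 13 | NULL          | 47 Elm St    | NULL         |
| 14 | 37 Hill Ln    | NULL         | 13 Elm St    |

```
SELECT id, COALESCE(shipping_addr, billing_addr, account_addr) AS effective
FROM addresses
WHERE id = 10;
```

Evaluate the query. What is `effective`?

id = 10: shipping_addr=NULL, billing_addr=NULL, account_addr=NULL.
shipping_addr=NULL, billing_addr=NULL, account_addr=NULL (all NULL) → NULL

NULL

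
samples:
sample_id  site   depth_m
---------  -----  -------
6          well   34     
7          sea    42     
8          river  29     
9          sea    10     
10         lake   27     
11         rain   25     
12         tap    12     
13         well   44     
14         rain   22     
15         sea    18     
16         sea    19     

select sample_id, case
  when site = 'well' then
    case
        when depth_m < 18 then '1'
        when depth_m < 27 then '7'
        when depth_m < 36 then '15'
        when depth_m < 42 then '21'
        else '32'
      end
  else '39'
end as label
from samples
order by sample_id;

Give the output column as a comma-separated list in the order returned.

sample_id=6: site='well' → inner[depth_m < 36] → 15
sample_id=7: site='sea' → outer ELSE → 39
sample_id=8: site='river' → outer ELSE → 39
sample_id=9: site='sea' → outer ELSE → 39
sample_id=10: site='lake' → outer ELSE → 39
sample_id=11: site='rain' → outer ELSE → 39
sample_id=12: site='tap' → outer ELSE → 39
sample_id=13: site='well' → inner[ELSE] → 32
sample_id=14: site='rain' → outer ELSE → 39
sample_id=15: site='sea' → outer ELSE → 39
sample_id=16: site='sea' → outer ELSE → 39

15, 39, 39, 39, 39, 39, 39, 32, 39, 39, 39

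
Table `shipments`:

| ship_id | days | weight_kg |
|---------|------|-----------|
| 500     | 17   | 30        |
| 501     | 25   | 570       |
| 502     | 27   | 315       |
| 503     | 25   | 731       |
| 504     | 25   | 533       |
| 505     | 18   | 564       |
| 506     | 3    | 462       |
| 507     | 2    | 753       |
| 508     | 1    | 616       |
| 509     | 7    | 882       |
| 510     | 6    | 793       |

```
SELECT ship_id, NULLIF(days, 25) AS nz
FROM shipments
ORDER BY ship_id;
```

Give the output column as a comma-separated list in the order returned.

17, NULL, 27, NULL, NULL, 18, 3, 2, 1, 7, 6

ship_id=500: days=17 vs 25: differ → 17
ship_id=501: days=25 vs 25: equal → NULL
ship_id=502: days=27 vs 25: differ → 27
ship_id=503: days=25 vs 25: equal → NULL
ship_id=504: days=25 vs 25: equal → NULL
ship_id=505: days=18 vs 25: differ → 18
ship_id=506: days=3 vs 25: differ → 3
ship_id=507: days=2 vs 25: differ → 2
ship_id=508: days=1 vs 25: differ → 1
ship_id=509: days=7 vs 25: differ → 7
ship_id=510: days=6 vs 25: differ → 6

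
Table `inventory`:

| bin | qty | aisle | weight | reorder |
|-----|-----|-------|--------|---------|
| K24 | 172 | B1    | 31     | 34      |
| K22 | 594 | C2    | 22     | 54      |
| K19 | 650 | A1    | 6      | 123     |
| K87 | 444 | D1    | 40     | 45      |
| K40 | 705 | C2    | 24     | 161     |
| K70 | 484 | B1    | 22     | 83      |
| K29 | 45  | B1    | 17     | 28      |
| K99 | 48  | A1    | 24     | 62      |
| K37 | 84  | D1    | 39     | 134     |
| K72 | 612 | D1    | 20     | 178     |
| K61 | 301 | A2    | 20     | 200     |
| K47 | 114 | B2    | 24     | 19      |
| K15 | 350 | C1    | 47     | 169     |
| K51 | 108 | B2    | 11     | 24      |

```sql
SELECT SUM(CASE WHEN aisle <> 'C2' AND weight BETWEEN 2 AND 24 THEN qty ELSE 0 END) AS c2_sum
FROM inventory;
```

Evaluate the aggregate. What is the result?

bin=K24: ✗
bin=K22: ✗
bin=K19: ✓ → 650
bin=K87: ✗
bin=K40: ✗
bin=K70: ✓ → 484
bin=K29: ✓ → 45
bin=K99: ✓ → 48
bin=K37: ✗
bin=K72: ✓ → 612
bin=K61: ✓ → 301
bin=K47: ✓ → 114
bin=K15: ✗
bin=K51: ✓ → 108
c2_sum = 650 + 484 + 45 + 48 + 612 + 301 + 114 + 108 = 2362

2362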